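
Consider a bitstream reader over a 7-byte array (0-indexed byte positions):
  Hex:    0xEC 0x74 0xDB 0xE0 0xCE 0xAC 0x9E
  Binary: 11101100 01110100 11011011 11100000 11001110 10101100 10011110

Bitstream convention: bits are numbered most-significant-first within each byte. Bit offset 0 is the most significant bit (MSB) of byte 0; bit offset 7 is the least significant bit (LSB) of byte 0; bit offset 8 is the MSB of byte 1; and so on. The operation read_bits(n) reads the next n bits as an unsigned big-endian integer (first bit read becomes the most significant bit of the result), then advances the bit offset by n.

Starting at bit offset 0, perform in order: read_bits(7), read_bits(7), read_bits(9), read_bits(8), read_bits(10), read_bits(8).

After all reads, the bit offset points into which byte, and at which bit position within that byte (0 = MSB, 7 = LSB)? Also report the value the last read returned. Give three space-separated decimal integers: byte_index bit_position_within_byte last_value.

Answer: 6 1 89

Derivation:
Read 1: bits[0:7] width=7 -> value=118 (bin 1110110); offset now 7 = byte 0 bit 7; 49 bits remain
Read 2: bits[7:14] width=7 -> value=29 (bin 0011101); offset now 14 = byte 1 bit 6; 42 bits remain
Read 3: bits[14:23] width=9 -> value=109 (bin 001101101); offset now 23 = byte 2 bit 7; 33 bits remain
Read 4: bits[23:31] width=8 -> value=240 (bin 11110000); offset now 31 = byte 3 bit 7; 25 bits remain
Read 5: bits[31:41] width=10 -> value=413 (bin 0110011101); offset now 41 = byte 5 bit 1; 15 bits remain
Read 6: bits[41:49] width=8 -> value=89 (bin 01011001); offset now 49 = byte 6 bit 1; 7 bits remain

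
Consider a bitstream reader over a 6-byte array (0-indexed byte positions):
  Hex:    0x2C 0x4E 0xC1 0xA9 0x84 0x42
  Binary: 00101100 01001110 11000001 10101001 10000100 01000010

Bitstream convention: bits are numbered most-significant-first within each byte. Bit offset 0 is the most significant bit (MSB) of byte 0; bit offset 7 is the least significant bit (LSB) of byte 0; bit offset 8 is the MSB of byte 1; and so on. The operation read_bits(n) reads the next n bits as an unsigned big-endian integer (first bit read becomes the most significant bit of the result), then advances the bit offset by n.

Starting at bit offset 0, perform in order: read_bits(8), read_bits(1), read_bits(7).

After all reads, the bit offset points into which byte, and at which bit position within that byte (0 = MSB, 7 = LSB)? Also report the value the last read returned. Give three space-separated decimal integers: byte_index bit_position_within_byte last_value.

Read 1: bits[0:8] width=8 -> value=44 (bin 00101100); offset now 8 = byte 1 bit 0; 40 bits remain
Read 2: bits[8:9] width=1 -> value=0 (bin 0); offset now 9 = byte 1 bit 1; 39 bits remain
Read 3: bits[9:16] width=7 -> value=78 (bin 1001110); offset now 16 = byte 2 bit 0; 32 bits remain

Answer: 2 0 78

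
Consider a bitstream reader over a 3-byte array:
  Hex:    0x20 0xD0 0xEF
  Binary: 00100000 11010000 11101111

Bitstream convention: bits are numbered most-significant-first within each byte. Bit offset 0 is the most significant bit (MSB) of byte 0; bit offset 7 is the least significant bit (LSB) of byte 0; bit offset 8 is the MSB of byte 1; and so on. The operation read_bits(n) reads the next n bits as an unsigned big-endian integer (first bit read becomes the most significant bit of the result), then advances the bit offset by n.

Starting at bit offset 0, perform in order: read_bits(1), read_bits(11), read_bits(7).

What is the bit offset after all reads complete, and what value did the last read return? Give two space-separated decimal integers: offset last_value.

Answer: 19 7

Derivation:
Read 1: bits[0:1] width=1 -> value=0 (bin 0); offset now 1 = byte 0 bit 1; 23 bits remain
Read 2: bits[1:12] width=11 -> value=525 (bin 01000001101); offset now 12 = byte 1 bit 4; 12 bits remain
Read 3: bits[12:19] width=7 -> value=7 (bin 0000111); offset now 19 = byte 2 bit 3; 5 bits remain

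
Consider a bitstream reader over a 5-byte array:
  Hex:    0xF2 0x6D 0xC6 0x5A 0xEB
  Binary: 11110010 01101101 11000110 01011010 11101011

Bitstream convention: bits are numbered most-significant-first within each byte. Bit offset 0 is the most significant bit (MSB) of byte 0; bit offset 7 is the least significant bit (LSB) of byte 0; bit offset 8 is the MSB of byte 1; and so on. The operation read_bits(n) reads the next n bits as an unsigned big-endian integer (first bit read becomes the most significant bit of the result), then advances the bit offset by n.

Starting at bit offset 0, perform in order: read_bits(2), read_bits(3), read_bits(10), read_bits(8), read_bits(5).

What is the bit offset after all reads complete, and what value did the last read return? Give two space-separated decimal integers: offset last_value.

Read 1: bits[0:2] width=2 -> value=3 (bin 11); offset now 2 = byte 0 bit 2; 38 bits remain
Read 2: bits[2:5] width=3 -> value=6 (bin 110); offset now 5 = byte 0 bit 5; 35 bits remain
Read 3: bits[5:15] width=10 -> value=310 (bin 0100110110); offset now 15 = byte 1 bit 7; 25 bits remain
Read 4: bits[15:23] width=8 -> value=227 (bin 11100011); offset now 23 = byte 2 bit 7; 17 bits remain
Read 5: bits[23:28] width=5 -> value=5 (bin 00101); offset now 28 = byte 3 bit 4; 12 bits remain

Answer: 28 5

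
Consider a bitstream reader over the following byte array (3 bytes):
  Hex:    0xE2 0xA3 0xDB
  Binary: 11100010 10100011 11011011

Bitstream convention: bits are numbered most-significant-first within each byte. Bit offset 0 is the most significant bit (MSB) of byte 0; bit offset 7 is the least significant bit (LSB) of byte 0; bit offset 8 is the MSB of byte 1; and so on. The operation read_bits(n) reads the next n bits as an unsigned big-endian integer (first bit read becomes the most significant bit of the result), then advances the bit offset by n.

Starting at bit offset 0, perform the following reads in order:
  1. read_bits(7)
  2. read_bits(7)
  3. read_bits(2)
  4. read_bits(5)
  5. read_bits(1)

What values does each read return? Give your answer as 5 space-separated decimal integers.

Answer: 113 40 3 27 0

Derivation:
Read 1: bits[0:7] width=7 -> value=113 (bin 1110001); offset now 7 = byte 0 bit 7; 17 bits remain
Read 2: bits[7:14] width=7 -> value=40 (bin 0101000); offset now 14 = byte 1 bit 6; 10 bits remain
Read 3: bits[14:16] width=2 -> value=3 (bin 11); offset now 16 = byte 2 bit 0; 8 bits remain
Read 4: bits[16:21] width=5 -> value=27 (bin 11011); offset now 21 = byte 2 bit 5; 3 bits remain
Read 5: bits[21:22] width=1 -> value=0 (bin 0); offset now 22 = byte 2 bit 6; 2 bits remain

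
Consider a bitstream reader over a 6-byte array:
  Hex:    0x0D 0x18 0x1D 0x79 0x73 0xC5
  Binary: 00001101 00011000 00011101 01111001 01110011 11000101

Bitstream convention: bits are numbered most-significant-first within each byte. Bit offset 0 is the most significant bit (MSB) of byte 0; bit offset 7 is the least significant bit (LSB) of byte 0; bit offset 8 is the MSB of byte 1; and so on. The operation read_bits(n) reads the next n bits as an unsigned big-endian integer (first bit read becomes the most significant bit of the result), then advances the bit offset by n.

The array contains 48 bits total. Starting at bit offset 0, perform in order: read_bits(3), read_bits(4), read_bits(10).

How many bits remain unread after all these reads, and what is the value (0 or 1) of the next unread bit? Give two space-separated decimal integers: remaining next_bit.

Answer: 31 0

Derivation:
Read 1: bits[0:3] width=3 -> value=0 (bin 000); offset now 3 = byte 0 bit 3; 45 bits remain
Read 2: bits[3:7] width=4 -> value=6 (bin 0110); offset now 7 = byte 0 bit 7; 41 bits remain
Read 3: bits[7:17] width=10 -> value=560 (bin 1000110000); offset now 17 = byte 2 bit 1; 31 bits remain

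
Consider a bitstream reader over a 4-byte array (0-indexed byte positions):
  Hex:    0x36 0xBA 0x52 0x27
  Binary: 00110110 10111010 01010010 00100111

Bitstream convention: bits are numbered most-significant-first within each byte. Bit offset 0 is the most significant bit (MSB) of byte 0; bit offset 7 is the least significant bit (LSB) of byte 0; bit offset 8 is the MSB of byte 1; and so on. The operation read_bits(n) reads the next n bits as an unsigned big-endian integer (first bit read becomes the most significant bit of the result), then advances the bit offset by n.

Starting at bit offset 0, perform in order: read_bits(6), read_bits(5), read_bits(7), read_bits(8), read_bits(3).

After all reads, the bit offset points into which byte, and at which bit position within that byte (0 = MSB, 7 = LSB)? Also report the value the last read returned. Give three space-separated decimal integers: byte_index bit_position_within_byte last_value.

Answer: 3 5 4

Derivation:
Read 1: bits[0:6] width=6 -> value=13 (bin 001101); offset now 6 = byte 0 bit 6; 26 bits remain
Read 2: bits[6:11] width=5 -> value=21 (bin 10101); offset now 11 = byte 1 bit 3; 21 bits remain
Read 3: bits[11:18] width=7 -> value=105 (bin 1101001); offset now 18 = byte 2 bit 2; 14 bits remain
Read 4: bits[18:26] width=8 -> value=72 (bin 01001000); offset now 26 = byte 3 bit 2; 6 bits remain
Read 5: bits[26:29] width=3 -> value=4 (bin 100); offset now 29 = byte 3 bit 5; 3 bits remain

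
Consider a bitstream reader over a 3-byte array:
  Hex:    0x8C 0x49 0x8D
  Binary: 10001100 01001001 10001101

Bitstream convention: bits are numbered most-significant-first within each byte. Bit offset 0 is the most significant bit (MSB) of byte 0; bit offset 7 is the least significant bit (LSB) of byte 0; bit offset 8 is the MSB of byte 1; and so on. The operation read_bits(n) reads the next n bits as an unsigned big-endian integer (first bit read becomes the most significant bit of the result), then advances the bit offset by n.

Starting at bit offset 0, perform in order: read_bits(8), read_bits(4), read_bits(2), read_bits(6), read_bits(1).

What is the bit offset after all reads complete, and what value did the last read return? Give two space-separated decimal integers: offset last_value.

Read 1: bits[0:8] width=8 -> value=140 (bin 10001100); offset now 8 = byte 1 bit 0; 16 bits remain
Read 2: bits[8:12] width=4 -> value=4 (bin 0100); offset now 12 = byte 1 bit 4; 12 bits remain
Read 3: bits[12:14] width=2 -> value=2 (bin 10); offset now 14 = byte 1 bit 6; 10 bits remain
Read 4: bits[14:20] width=6 -> value=24 (bin 011000); offset now 20 = byte 2 bit 4; 4 bits remain
Read 5: bits[20:21] width=1 -> value=1 (bin 1); offset now 21 = byte 2 bit 5; 3 bits remain

Answer: 21 1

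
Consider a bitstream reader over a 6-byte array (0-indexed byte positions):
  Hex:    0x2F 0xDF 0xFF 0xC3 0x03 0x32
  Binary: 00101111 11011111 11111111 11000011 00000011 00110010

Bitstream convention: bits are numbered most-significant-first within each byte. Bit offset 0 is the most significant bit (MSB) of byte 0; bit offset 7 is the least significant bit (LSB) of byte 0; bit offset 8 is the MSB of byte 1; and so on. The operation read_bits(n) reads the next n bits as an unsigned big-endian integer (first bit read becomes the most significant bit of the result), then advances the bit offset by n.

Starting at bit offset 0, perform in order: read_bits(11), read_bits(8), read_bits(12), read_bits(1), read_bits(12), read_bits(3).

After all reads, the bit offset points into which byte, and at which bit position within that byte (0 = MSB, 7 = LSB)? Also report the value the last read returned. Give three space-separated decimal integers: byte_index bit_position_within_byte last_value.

Read 1: bits[0:11] width=11 -> value=382 (bin 00101111110); offset now 11 = byte 1 bit 3; 37 bits remain
Read 2: bits[11:19] width=8 -> value=255 (bin 11111111); offset now 19 = byte 2 bit 3; 29 bits remain
Read 3: bits[19:31] width=12 -> value=4065 (bin 111111100001); offset now 31 = byte 3 bit 7; 17 bits remain
Read 4: bits[31:32] width=1 -> value=1 (bin 1); offset now 32 = byte 4 bit 0; 16 bits remain
Read 5: bits[32:44] width=12 -> value=51 (bin 000000110011); offset now 44 = byte 5 bit 4; 4 bits remain
Read 6: bits[44:47] width=3 -> value=1 (bin 001); offset now 47 = byte 5 bit 7; 1 bits remain

Answer: 5 7 1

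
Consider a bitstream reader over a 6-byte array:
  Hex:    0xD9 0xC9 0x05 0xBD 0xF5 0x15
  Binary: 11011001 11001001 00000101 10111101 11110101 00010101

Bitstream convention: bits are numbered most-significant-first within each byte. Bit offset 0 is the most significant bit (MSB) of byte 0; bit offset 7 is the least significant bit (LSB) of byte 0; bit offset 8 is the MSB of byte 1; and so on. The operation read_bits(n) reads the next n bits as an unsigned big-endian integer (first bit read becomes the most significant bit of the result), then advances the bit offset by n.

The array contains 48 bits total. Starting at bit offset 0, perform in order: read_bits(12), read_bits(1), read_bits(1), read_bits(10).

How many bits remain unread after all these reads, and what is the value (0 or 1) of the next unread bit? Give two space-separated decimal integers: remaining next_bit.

Answer: 24 1

Derivation:
Read 1: bits[0:12] width=12 -> value=3484 (bin 110110011100); offset now 12 = byte 1 bit 4; 36 bits remain
Read 2: bits[12:13] width=1 -> value=1 (bin 1); offset now 13 = byte 1 bit 5; 35 bits remain
Read 3: bits[13:14] width=1 -> value=0 (bin 0); offset now 14 = byte 1 bit 6; 34 bits remain
Read 4: bits[14:24] width=10 -> value=261 (bin 0100000101); offset now 24 = byte 3 bit 0; 24 bits remain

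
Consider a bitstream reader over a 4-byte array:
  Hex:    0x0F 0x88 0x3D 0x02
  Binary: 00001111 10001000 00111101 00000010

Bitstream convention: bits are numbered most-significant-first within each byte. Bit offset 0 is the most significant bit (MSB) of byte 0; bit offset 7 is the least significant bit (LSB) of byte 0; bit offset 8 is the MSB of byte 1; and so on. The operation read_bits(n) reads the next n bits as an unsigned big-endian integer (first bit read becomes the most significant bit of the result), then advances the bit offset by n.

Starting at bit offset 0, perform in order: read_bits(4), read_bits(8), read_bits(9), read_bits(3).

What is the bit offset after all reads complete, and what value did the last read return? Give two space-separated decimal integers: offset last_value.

Read 1: bits[0:4] width=4 -> value=0 (bin 0000); offset now 4 = byte 0 bit 4; 28 bits remain
Read 2: bits[4:12] width=8 -> value=248 (bin 11111000); offset now 12 = byte 1 bit 4; 20 bits remain
Read 3: bits[12:21] width=9 -> value=263 (bin 100000111); offset now 21 = byte 2 bit 5; 11 bits remain
Read 4: bits[21:24] width=3 -> value=5 (bin 101); offset now 24 = byte 3 bit 0; 8 bits remain

Answer: 24 5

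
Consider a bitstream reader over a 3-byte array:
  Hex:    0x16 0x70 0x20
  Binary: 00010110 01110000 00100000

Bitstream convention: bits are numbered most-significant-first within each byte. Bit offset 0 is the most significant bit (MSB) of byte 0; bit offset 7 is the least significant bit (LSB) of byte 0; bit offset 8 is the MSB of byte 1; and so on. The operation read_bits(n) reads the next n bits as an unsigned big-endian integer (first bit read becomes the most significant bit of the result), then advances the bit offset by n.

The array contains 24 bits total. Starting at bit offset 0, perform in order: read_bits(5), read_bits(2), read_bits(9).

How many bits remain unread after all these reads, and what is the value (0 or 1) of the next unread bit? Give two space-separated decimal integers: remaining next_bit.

Read 1: bits[0:5] width=5 -> value=2 (bin 00010); offset now 5 = byte 0 bit 5; 19 bits remain
Read 2: bits[5:7] width=2 -> value=3 (bin 11); offset now 7 = byte 0 bit 7; 17 bits remain
Read 3: bits[7:16] width=9 -> value=112 (bin 001110000); offset now 16 = byte 2 bit 0; 8 bits remain

Answer: 8 0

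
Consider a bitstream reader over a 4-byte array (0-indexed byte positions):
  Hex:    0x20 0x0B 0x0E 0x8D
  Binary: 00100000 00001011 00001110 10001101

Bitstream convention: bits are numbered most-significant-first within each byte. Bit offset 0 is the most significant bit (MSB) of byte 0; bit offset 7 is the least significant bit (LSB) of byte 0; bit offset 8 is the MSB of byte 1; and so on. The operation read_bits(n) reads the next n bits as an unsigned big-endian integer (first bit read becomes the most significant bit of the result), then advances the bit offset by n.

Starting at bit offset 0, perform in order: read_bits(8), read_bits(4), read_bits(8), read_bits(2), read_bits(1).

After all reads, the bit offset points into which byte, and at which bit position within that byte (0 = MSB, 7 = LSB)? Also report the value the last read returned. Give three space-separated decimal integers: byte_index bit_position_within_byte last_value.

Read 1: bits[0:8] width=8 -> value=32 (bin 00100000); offset now 8 = byte 1 bit 0; 24 bits remain
Read 2: bits[8:12] width=4 -> value=0 (bin 0000); offset now 12 = byte 1 bit 4; 20 bits remain
Read 3: bits[12:20] width=8 -> value=176 (bin 10110000); offset now 20 = byte 2 bit 4; 12 bits remain
Read 4: bits[20:22] width=2 -> value=3 (bin 11); offset now 22 = byte 2 bit 6; 10 bits remain
Read 5: bits[22:23] width=1 -> value=1 (bin 1); offset now 23 = byte 2 bit 7; 9 bits remain

Answer: 2 7 1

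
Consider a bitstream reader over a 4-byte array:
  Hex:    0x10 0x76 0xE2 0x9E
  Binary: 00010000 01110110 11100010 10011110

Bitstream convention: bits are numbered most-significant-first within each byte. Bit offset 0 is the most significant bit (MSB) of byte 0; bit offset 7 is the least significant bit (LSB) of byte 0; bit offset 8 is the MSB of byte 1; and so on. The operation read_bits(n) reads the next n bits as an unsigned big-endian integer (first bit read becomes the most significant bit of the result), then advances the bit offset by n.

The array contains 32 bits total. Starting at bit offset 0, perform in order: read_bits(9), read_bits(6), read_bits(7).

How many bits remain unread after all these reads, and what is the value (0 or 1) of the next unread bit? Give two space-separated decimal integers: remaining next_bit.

Read 1: bits[0:9] width=9 -> value=32 (bin 000100000); offset now 9 = byte 1 bit 1; 23 bits remain
Read 2: bits[9:15] width=6 -> value=59 (bin 111011); offset now 15 = byte 1 bit 7; 17 bits remain
Read 3: bits[15:22] width=7 -> value=56 (bin 0111000); offset now 22 = byte 2 bit 6; 10 bits remain

Answer: 10 1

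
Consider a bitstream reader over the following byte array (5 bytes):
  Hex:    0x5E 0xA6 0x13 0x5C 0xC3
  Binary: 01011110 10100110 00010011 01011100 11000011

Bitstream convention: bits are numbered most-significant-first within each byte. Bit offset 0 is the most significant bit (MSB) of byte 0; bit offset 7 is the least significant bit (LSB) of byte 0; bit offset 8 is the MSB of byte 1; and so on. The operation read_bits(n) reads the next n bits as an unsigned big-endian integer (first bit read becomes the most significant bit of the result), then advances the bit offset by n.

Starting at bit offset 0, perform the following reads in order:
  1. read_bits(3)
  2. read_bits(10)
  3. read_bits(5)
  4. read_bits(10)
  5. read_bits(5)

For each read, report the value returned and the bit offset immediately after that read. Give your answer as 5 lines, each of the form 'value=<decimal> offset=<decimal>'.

Answer: value=2 offset=3
value=980 offset=13
value=24 offset=18
value=309 offset=28
value=25 offset=33

Derivation:
Read 1: bits[0:3] width=3 -> value=2 (bin 010); offset now 3 = byte 0 bit 3; 37 bits remain
Read 2: bits[3:13] width=10 -> value=980 (bin 1111010100); offset now 13 = byte 1 bit 5; 27 bits remain
Read 3: bits[13:18] width=5 -> value=24 (bin 11000); offset now 18 = byte 2 bit 2; 22 bits remain
Read 4: bits[18:28] width=10 -> value=309 (bin 0100110101); offset now 28 = byte 3 bit 4; 12 bits remain
Read 5: bits[28:33] width=5 -> value=25 (bin 11001); offset now 33 = byte 4 bit 1; 7 bits remain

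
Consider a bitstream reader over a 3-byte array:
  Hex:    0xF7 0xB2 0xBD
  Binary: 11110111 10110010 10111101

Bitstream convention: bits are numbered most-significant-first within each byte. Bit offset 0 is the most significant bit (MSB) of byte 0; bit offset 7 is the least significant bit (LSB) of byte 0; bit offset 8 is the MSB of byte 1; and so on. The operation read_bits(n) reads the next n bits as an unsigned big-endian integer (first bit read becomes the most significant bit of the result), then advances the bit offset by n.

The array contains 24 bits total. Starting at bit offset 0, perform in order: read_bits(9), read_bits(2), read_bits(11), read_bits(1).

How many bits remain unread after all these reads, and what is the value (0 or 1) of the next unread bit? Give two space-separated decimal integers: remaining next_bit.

Read 1: bits[0:9] width=9 -> value=495 (bin 111101111); offset now 9 = byte 1 bit 1; 15 bits remain
Read 2: bits[9:11] width=2 -> value=1 (bin 01); offset now 11 = byte 1 bit 3; 13 bits remain
Read 3: bits[11:22] width=11 -> value=1199 (bin 10010101111); offset now 22 = byte 2 bit 6; 2 bits remain
Read 4: bits[22:23] width=1 -> value=0 (bin 0); offset now 23 = byte 2 bit 7; 1 bits remain

Answer: 1 1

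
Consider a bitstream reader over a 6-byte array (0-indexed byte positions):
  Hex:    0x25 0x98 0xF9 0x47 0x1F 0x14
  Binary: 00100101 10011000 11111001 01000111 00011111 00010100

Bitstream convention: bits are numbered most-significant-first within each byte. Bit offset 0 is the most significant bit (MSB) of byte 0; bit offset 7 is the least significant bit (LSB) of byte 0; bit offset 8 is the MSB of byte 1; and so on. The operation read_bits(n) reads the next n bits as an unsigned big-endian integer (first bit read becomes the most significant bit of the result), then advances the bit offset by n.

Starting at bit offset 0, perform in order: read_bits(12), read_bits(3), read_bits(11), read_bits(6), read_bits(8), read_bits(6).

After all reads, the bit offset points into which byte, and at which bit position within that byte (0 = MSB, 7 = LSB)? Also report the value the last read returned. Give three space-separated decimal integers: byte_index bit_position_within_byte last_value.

Read 1: bits[0:12] width=12 -> value=601 (bin 001001011001); offset now 12 = byte 1 bit 4; 36 bits remain
Read 2: bits[12:15] width=3 -> value=4 (bin 100); offset now 15 = byte 1 bit 7; 33 bits remain
Read 3: bits[15:26] width=11 -> value=997 (bin 01111100101); offset now 26 = byte 3 bit 2; 22 bits remain
Read 4: bits[26:32] width=6 -> value=7 (bin 000111); offset now 32 = byte 4 bit 0; 16 bits remain
Read 5: bits[32:40] width=8 -> value=31 (bin 00011111); offset now 40 = byte 5 bit 0; 8 bits remain
Read 6: bits[40:46] width=6 -> value=5 (bin 000101); offset now 46 = byte 5 bit 6; 2 bits remain

Answer: 5 6 5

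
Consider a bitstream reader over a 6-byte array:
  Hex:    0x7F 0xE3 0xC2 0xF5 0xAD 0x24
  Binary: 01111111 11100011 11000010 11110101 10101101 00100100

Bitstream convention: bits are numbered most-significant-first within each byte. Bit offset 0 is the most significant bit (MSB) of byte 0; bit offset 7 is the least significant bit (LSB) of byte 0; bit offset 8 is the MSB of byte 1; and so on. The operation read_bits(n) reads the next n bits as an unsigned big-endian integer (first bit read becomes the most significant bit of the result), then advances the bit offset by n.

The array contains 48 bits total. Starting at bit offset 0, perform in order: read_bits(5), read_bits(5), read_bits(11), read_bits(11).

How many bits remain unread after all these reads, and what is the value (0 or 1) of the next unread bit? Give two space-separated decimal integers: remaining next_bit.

Answer: 16 1

Derivation:
Read 1: bits[0:5] width=5 -> value=15 (bin 01111); offset now 5 = byte 0 bit 5; 43 bits remain
Read 2: bits[5:10] width=5 -> value=31 (bin 11111); offset now 10 = byte 1 bit 2; 38 bits remain
Read 3: bits[10:21] width=11 -> value=1144 (bin 10001111000); offset now 21 = byte 2 bit 5; 27 bits remain
Read 4: bits[21:32] width=11 -> value=757 (bin 01011110101); offset now 32 = byte 4 bit 0; 16 bits remain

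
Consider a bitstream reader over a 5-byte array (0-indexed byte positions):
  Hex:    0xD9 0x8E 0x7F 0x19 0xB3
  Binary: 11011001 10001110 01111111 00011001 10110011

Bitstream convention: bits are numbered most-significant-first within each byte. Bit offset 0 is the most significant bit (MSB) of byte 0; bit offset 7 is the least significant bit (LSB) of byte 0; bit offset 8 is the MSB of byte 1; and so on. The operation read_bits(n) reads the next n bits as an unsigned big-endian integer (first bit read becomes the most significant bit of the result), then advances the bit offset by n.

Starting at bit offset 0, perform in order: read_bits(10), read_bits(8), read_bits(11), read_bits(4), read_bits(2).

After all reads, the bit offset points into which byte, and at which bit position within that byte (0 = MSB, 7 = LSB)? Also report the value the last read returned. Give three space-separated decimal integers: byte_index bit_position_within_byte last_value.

Read 1: bits[0:10] width=10 -> value=870 (bin 1101100110); offset now 10 = byte 1 bit 2; 30 bits remain
Read 2: bits[10:18] width=8 -> value=57 (bin 00111001); offset now 18 = byte 2 bit 2; 22 bits remain
Read 3: bits[18:29] width=11 -> value=2019 (bin 11111100011); offset now 29 = byte 3 bit 5; 11 bits remain
Read 4: bits[29:33] width=4 -> value=3 (bin 0011); offset now 33 = byte 4 bit 1; 7 bits remain
Read 5: bits[33:35] width=2 -> value=1 (bin 01); offset now 35 = byte 4 bit 3; 5 bits remain

Answer: 4 3 1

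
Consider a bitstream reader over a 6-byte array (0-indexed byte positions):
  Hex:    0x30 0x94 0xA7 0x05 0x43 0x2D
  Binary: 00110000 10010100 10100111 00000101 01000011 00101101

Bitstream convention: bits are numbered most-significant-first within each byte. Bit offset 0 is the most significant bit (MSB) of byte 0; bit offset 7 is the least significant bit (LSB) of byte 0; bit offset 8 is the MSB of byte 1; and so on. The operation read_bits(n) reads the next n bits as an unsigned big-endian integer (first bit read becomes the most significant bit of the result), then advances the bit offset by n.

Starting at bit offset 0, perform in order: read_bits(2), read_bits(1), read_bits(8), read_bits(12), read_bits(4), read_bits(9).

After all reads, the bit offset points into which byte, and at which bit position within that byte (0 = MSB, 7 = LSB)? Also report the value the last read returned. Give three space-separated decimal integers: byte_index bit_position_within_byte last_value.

Read 1: bits[0:2] width=2 -> value=0 (bin 00); offset now 2 = byte 0 bit 2; 46 bits remain
Read 2: bits[2:3] width=1 -> value=1 (bin 1); offset now 3 = byte 0 bit 3; 45 bits remain
Read 3: bits[3:11] width=8 -> value=132 (bin 10000100); offset now 11 = byte 1 bit 3; 37 bits remain
Read 4: bits[11:23] width=12 -> value=2643 (bin 101001010011); offset now 23 = byte 2 bit 7; 25 bits remain
Read 5: bits[23:27] width=4 -> value=8 (bin 1000); offset now 27 = byte 3 bit 3; 21 bits remain
Read 6: bits[27:36] width=9 -> value=84 (bin 001010100); offset now 36 = byte 4 bit 4; 12 bits remain

Answer: 4 4 84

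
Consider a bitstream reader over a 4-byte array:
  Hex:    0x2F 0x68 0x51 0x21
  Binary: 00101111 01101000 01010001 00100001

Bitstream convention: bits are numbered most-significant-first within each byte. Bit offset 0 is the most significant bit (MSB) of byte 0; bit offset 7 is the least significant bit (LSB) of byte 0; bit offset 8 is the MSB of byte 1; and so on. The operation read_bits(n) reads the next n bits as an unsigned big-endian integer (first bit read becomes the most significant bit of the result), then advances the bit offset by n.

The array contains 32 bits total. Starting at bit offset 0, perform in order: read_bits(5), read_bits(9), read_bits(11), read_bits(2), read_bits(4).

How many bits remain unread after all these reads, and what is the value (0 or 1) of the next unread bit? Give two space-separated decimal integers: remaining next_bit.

Answer: 1 1

Derivation:
Read 1: bits[0:5] width=5 -> value=5 (bin 00101); offset now 5 = byte 0 bit 5; 27 bits remain
Read 2: bits[5:14] width=9 -> value=474 (bin 111011010); offset now 14 = byte 1 bit 6; 18 bits remain
Read 3: bits[14:25] width=11 -> value=162 (bin 00010100010); offset now 25 = byte 3 bit 1; 7 bits remain
Read 4: bits[25:27] width=2 -> value=1 (bin 01); offset now 27 = byte 3 bit 3; 5 bits remain
Read 5: bits[27:31] width=4 -> value=0 (bin 0000); offset now 31 = byte 3 bit 7; 1 bits remain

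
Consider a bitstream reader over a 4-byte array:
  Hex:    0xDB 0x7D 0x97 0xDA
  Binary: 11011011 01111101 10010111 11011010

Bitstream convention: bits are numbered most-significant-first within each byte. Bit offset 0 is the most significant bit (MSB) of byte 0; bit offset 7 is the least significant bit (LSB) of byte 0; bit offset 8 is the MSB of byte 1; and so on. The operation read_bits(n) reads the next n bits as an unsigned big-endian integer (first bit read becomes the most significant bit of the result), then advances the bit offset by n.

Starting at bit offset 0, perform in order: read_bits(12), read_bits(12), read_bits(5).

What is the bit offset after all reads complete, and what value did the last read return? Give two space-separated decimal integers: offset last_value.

Read 1: bits[0:12] width=12 -> value=3511 (bin 110110110111); offset now 12 = byte 1 bit 4; 20 bits remain
Read 2: bits[12:24] width=12 -> value=3479 (bin 110110010111); offset now 24 = byte 3 bit 0; 8 bits remain
Read 3: bits[24:29] width=5 -> value=27 (bin 11011); offset now 29 = byte 3 bit 5; 3 bits remain

Answer: 29 27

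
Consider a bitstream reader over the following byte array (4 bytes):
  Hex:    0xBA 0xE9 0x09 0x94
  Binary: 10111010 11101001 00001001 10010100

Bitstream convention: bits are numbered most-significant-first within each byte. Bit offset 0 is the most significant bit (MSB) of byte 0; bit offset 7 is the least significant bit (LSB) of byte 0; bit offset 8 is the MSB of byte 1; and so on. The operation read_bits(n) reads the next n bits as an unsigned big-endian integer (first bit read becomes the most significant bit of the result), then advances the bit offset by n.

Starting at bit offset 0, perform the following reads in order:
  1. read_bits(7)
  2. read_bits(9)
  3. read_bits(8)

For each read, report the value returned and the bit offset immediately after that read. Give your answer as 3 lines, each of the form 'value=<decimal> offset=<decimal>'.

Answer: value=93 offset=7
value=233 offset=16
value=9 offset=24

Derivation:
Read 1: bits[0:7] width=7 -> value=93 (bin 1011101); offset now 7 = byte 0 bit 7; 25 bits remain
Read 2: bits[7:16] width=9 -> value=233 (bin 011101001); offset now 16 = byte 2 bit 0; 16 bits remain
Read 3: bits[16:24] width=8 -> value=9 (bin 00001001); offset now 24 = byte 3 bit 0; 8 bits remain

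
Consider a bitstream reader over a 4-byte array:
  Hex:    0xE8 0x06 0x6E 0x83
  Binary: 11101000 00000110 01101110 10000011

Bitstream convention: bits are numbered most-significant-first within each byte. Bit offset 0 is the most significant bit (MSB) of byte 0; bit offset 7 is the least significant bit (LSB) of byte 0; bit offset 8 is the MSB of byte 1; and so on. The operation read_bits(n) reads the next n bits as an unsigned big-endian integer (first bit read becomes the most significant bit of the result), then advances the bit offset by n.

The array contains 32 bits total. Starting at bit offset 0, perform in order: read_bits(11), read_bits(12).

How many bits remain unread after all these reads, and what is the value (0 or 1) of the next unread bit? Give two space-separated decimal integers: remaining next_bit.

Read 1: bits[0:11] width=11 -> value=1856 (bin 11101000000); offset now 11 = byte 1 bit 3; 21 bits remain
Read 2: bits[11:23] width=12 -> value=823 (bin 001100110111); offset now 23 = byte 2 bit 7; 9 bits remain

Answer: 9 0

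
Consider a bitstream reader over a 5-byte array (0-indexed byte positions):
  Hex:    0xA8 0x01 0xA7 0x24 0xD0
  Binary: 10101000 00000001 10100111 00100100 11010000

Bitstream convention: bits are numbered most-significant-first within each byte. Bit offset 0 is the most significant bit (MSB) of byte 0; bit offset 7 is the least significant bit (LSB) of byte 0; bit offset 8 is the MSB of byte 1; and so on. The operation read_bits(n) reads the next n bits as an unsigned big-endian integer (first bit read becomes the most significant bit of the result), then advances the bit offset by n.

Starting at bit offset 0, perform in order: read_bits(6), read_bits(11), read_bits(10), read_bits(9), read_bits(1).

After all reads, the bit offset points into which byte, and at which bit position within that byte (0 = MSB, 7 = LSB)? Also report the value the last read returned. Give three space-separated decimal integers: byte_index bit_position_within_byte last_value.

Read 1: bits[0:6] width=6 -> value=42 (bin 101010); offset now 6 = byte 0 bit 6; 34 bits remain
Read 2: bits[6:17] width=11 -> value=3 (bin 00000000011); offset now 17 = byte 2 bit 1; 23 bits remain
Read 3: bits[17:27] width=10 -> value=313 (bin 0100111001); offset now 27 = byte 3 bit 3; 13 bits remain
Read 4: bits[27:36] width=9 -> value=77 (bin 001001101); offset now 36 = byte 4 bit 4; 4 bits remain
Read 5: bits[36:37] width=1 -> value=0 (bin 0); offset now 37 = byte 4 bit 5; 3 bits remain

Answer: 4 5 0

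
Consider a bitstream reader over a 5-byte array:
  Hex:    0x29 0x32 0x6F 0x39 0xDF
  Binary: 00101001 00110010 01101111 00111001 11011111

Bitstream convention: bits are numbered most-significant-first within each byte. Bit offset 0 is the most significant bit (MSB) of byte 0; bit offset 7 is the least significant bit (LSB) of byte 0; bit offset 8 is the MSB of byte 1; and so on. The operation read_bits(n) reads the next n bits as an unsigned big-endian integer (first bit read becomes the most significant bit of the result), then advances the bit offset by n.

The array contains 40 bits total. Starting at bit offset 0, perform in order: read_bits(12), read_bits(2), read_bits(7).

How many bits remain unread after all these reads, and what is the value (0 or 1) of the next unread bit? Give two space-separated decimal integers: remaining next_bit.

Read 1: bits[0:12] width=12 -> value=659 (bin 001010010011); offset now 12 = byte 1 bit 4; 28 bits remain
Read 2: bits[12:14] width=2 -> value=0 (bin 00); offset now 14 = byte 1 bit 6; 26 bits remain
Read 3: bits[14:21] width=7 -> value=77 (bin 1001101); offset now 21 = byte 2 bit 5; 19 bits remain

Answer: 19 1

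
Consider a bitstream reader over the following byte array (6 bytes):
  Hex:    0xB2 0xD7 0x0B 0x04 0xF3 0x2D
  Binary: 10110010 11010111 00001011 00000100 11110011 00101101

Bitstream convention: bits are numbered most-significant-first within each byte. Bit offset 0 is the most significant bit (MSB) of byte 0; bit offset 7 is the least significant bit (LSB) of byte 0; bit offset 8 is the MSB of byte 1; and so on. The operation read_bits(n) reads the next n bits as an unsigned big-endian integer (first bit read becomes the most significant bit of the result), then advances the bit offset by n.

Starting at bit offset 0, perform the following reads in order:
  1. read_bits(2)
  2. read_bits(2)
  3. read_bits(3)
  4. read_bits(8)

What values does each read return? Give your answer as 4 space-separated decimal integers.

Answer: 2 3 1 107

Derivation:
Read 1: bits[0:2] width=2 -> value=2 (bin 10); offset now 2 = byte 0 bit 2; 46 bits remain
Read 2: bits[2:4] width=2 -> value=3 (bin 11); offset now 4 = byte 0 bit 4; 44 bits remain
Read 3: bits[4:7] width=3 -> value=1 (bin 001); offset now 7 = byte 0 bit 7; 41 bits remain
Read 4: bits[7:15] width=8 -> value=107 (bin 01101011); offset now 15 = byte 1 bit 7; 33 bits remain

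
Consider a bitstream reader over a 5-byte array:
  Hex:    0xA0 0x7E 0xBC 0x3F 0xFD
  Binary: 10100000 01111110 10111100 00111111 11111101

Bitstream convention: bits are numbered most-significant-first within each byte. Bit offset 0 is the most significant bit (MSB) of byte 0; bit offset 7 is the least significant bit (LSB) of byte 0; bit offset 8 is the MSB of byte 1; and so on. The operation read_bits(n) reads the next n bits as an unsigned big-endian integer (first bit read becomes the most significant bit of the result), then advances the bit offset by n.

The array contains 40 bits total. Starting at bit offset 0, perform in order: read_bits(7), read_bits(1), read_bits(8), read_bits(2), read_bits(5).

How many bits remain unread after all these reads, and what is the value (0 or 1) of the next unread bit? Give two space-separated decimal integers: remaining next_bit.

Answer: 17 0

Derivation:
Read 1: bits[0:7] width=7 -> value=80 (bin 1010000); offset now 7 = byte 0 bit 7; 33 bits remain
Read 2: bits[7:8] width=1 -> value=0 (bin 0); offset now 8 = byte 1 bit 0; 32 bits remain
Read 3: bits[8:16] width=8 -> value=126 (bin 01111110); offset now 16 = byte 2 bit 0; 24 bits remain
Read 4: bits[16:18] width=2 -> value=2 (bin 10); offset now 18 = byte 2 bit 2; 22 bits remain
Read 5: bits[18:23] width=5 -> value=30 (bin 11110); offset now 23 = byte 2 bit 7; 17 bits remain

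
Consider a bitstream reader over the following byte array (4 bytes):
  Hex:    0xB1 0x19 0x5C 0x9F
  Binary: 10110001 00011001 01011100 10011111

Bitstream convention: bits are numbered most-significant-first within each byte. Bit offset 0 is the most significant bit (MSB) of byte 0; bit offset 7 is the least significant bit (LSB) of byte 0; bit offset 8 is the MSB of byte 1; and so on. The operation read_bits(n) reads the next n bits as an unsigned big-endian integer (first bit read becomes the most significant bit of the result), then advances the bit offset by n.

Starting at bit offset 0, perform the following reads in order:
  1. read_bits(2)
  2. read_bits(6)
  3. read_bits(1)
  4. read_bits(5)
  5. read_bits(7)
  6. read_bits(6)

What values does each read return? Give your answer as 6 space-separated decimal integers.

Read 1: bits[0:2] width=2 -> value=2 (bin 10); offset now 2 = byte 0 bit 2; 30 bits remain
Read 2: bits[2:8] width=6 -> value=49 (bin 110001); offset now 8 = byte 1 bit 0; 24 bits remain
Read 3: bits[8:9] width=1 -> value=0 (bin 0); offset now 9 = byte 1 bit 1; 23 bits remain
Read 4: bits[9:14] width=5 -> value=6 (bin 00110); offset now 14 = byte 1 bit 6; 18 bits remain
Read 5: bits[14:21] width=7 -> value=43 (bin 0101011); offset now 21 = byte 2 bit 5; 11 bits remain
Read 6: bits[21:27] width=6 -> value=36 (bin 100100); offset now 27 = byte 3 bit 3; 5 bits remain

Answer: 2 49 0 6 43 36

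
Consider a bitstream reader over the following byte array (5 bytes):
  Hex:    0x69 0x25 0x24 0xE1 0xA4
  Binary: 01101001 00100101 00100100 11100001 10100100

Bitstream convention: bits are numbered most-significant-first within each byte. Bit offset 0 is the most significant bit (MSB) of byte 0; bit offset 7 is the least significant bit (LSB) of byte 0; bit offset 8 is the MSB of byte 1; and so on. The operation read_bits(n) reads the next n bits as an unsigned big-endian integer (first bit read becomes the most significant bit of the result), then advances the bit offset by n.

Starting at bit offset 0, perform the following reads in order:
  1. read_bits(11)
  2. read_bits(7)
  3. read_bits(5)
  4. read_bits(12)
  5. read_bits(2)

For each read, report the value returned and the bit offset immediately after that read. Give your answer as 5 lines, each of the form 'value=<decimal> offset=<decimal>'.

Answer: value=841 offset=11
value=20 offset=18
value=18 offset=23
value=1805 offset=35
value=0 offset=37

Derivation:
Read 1: bits[0:11] width=11 -> value=841 (bin 01101001001); offset now 11 = byte 1 bit 3; 29 bits remain
Read 2: bits[11:18] width=7 -> value=20 (bin 0010100); offset now 18 = byte 2 bit 2; 22 bits remain
Read 3: bits[18:23] width=5 -> value=18 (bin 10010); offset now 23 = byte 2 bit 7; 17 bits remain
Read 4: bits[23:35] width=12 -> value=1805 (bin 011100001101); offset now 35 = byte 4 bit 3; 5 bits remain
Read 5: bits[35:37] width=2 -> value=0 (bin 00); offset now 37 = byte 4 bit 5; 3 bits remain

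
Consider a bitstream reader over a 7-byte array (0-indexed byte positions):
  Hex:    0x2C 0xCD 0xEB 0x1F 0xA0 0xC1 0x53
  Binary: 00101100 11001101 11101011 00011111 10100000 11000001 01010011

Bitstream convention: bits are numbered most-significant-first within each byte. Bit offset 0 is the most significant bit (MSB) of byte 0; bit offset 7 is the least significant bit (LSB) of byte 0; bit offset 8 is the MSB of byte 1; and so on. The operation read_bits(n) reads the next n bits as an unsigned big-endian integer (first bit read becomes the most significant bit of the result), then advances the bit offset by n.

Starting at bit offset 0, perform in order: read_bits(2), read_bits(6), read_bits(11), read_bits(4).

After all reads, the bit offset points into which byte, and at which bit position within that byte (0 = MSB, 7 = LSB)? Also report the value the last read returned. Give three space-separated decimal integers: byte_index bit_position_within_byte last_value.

Answer: 2 7 5

Derivation:
Read 1: bits[0:2] width=2 -> value=0 (bin 00); offset now 2 = byte 0 bit 2; 54 bits remain
Read 2: bits[2:8] width=6 -> value=44 (bin 101100); offset now 8 = byte 1 bit 0; 48 bits remain
Read 3: bits[8:19] width=11 -> value=1647 (bin 11001101111); offset now 19 = byte 2 bit 3; 37 bits remain
Read 4: bits[19:23] width=4 -> value=5 (bin 0101); offset now 23 = byte 2 bit 7; 33 bits remain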